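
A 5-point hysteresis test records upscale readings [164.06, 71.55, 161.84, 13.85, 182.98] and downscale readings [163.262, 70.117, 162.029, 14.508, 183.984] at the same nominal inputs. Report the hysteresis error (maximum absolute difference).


|164.06 - 163.262| = 0.7980
|71.55 - 70.117| = 1.4330
|161.84 - 162.029| = 0.1890
|13.85 - 14.508| = 0.6580
|182.98 - 183.984| = 1.0040
hysteresis = max(diffs) = 1.4330

1.4330


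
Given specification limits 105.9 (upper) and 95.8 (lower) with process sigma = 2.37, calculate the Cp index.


Cp = (USL - LSL) / (6 * sigma)
= (105.9 - 95.8) / (6 * 2.37)
= 10.1000 / 14.2200
= 0.7103

0.7103


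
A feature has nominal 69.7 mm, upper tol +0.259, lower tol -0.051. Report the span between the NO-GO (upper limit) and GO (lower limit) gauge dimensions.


GO = nominal - lower_tol (smallest hole = maximum material condition)
GO = 69.7 - 0.051 = 69.649
NO-GO = nominal + upper_tol (largest hole = least material condition)
NO-GO = 69.7 + 0.259 = 69.959
spread = NO-GO - GO = 69.959 - 69.649 = 0.3100

0.3100


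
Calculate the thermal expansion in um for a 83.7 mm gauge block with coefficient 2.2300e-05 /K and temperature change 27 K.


dL = L * alpha * dT
= 83.7 * 2.2300e-05 * 27
= 0.0503958 mm
dL_um = 0.0503958 * 1000 = 50.3958 um

50.3958


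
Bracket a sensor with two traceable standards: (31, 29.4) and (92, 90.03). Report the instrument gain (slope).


slope = (y2 - y1) / (x2 - x1)
= (90.03 - 29.4) / (92 - 31)
= 60.6300 / 61
= 0.9939

0.9939


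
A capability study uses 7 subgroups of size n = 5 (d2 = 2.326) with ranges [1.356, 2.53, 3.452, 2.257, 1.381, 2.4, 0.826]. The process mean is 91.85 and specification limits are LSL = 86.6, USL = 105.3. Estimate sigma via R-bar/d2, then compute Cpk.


R_bar = (1.356 + 2.53 + 3.452 + 2.257 + 1.381 + 2.4 + 0.826) / 7 = 2.0288571
sigma = R_bar / d2 = 2.0288571 / 2.326 = 0.87225155
Cp = (USL - LSL)/(6*sigma) = (105.3 - 86.6)/(6*0.87225155) = 3.5731
Cpu = (105.3 - 91.85)/(3*0.87225155) = 5.1400
Cpl = (91.85 - 86.6)/(3*0.87225155) = 2.0063
Cpk = min(Cpu, Cpl) = 2.0063

2.0063


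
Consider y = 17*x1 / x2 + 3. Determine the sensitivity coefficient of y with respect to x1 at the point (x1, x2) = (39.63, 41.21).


y = 17*x1 / x2 + 3
dy/dx1 = 17/x2
Evaluate at x2 = 41.21: c1 = 17 / 41.21
c1 = 0.4125

0.4125


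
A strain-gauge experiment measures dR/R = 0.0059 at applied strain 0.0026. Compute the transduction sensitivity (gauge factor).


GF = (dR/R) / epsilon
= 0.0059 / 0.0026
= 2.2692

2.2692


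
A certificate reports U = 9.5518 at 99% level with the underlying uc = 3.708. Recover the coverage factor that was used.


k = U / uc
k = 9.5518 / 3.708
k = 2.576

2.576


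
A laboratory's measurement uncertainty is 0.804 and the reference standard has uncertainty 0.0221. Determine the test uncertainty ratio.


TUR = u_lab / u_ref
= 0.804 / 0.0221
= 36.3801

36.3801


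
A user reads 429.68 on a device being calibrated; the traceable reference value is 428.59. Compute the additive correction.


Correction = standard - reading
= 428.59 - 429.68
= -1.0900

-1.0900


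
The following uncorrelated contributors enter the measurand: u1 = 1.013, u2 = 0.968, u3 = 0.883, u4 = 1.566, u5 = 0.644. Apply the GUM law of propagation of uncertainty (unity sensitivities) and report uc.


uc = sqrt(1.013^2 + 0.968^2 + 0.883^2 + 1.566^2 + 0.644^2)
uc = sqrt(5.609974)
uc = 2.3685

2.3685


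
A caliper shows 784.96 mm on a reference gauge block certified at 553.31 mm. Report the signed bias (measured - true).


Systematic error = measured - true
= 784.96 - 553.31
= 231.6500

231.6500


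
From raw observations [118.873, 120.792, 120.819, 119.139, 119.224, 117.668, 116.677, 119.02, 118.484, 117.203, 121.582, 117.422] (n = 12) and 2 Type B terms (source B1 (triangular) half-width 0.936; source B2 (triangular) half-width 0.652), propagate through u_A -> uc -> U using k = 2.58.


mean = (118.873 + 120.792 + 120.819 + 119.139 + 119.224 + 117.668 + 116.677 + 119.02 + 118.484 + 117.203 + 121.582 + 117.422) / 12 = 118.9085833
s = sqrt(sum((x - mean)^2)/(n-1)) = 1.5470968
u_A = s / sqrt(n) = 1.5470968 / sqrt(12) = 0.44660838
u_B1 = 0.936 / sqrt(6) = 0.3821204
u_B2 = 0.652 / sqrt(6) = 0.26617789
uc = sqrt(0.44660838^2 + 0.3821204^2 + 0.26617789^2) = 0.64523307
U = k * uc = 2.58 * 0.64523307
U = 1.6647

1.6647


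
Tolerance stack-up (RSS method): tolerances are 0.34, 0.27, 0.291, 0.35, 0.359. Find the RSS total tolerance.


RSS = sqrt(0.34^2 + 0.27^2 + 0.291^2 + 0.35^2 + 0.359^2)
= sqrt(0.524562)
= 0.7243

0.7243


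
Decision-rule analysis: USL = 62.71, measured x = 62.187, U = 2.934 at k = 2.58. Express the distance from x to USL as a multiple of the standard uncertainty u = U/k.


u = U / k = 2.934 / 2.58 = 1.1372093
margin = |USL - x| = |62.71 - 62.187| = 0.523
z = margin / u = 0.523 / 1.1372093
z = 0.4599

0.4599


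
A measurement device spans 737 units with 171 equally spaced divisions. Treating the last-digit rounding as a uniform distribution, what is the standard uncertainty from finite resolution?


resolution = range / divisions
resolution = 737 / 171 = 4.3099415
u_res = resolution / (2*sqrt(3))
u_res = 4.3099415 / 3.4641016
u_res = 1.2442

1.2442


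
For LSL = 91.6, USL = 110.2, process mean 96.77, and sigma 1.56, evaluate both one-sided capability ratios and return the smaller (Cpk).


Cpu = (USL - mean) / (3*sigma) = (110.2 - 96.77) / (3*1.56) = 2.8697
Cpl = (mean - LSL) / (3*sigma) = (96.77 - 91.6) / (3*1.56) = 1.1047
Cpk = min(Cpu, Cpl) = 1.1047

1.1047


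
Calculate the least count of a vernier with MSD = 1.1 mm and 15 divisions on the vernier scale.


LC = MSD / n_div
= 1.1 / 15
= 0.0733

0.0733


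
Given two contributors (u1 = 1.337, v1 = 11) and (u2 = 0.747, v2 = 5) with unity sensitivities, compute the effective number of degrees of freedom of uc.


uc = sqrt(u1^2 + u2^2) = sqrt(1.337^2 + 0.747^2) = 1.531528
v_eff = uc^4 / (u1^4/v1 + u2^4/v2)
= 1.531528^4 / (1.337^4/11 + 0.747^4/5)
= 5.5017362 / 0.35276598
v_eff = 15.5960

15.5960


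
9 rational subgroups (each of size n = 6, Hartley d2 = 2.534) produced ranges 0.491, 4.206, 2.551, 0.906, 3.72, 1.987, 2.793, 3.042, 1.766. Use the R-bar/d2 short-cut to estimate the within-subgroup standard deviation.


R_bar = (0.491 + 4.206 + 2.551 + 0.906 + 3.72 + 1.987 + 2.793 + 3.042 + 1.766) / 9
R_bar = 21.462 / 9 = 2.3846667
sigma_hat = R_bar / d2 = 2.3846667 / 2.534 = 0.9411

0.9411


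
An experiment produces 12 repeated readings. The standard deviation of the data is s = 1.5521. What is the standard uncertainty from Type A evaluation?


u_A = s / sqrt(n)
u_A = 1.5521 / sqrt(12)
u_A = 1.5521 / 3.4641016
u_A = 0.4481

0.4481


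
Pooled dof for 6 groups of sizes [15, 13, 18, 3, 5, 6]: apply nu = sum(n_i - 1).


nu = sum_i (n_i - 1)
nu = ((15 - 1) + (13 - 1) + (18 - 1) + (3 - 1) + (5 - 1) + (6 - 1))
nu = 14 + 12 + 17 + 2 + 4 + 5
nu = 54

54


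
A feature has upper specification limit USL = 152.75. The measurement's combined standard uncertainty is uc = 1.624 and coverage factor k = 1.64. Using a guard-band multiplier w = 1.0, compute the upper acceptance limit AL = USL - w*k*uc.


U = k * uc = 1.64 * 1.624 = 2.66336
guard band g = w * U = 1.0 * 2.66336 = 2.66336
AL = USL - g = 152.75 - 2.66336
AL = 150.0866

150.0866


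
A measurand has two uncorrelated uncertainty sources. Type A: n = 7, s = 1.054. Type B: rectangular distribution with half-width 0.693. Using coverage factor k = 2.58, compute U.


u_A = s / sqrt(n) = 1.054 / sqrt(7) = 0.39837455
u_B = half_width / sqrt(3) = 0.693 / sqrt(3) = 0.40010374
uc = sqrt(u_A^2 + u_B^2) = sqrt(0.39837455^2 + 0.40010374^2) = 0.56461074
U = k * uc = 2.58 * 0.56461074
U = 1.4567

1.4567


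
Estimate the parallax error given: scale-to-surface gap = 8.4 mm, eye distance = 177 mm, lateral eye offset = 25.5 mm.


error = h * offset / d
= 8.4 * 25.5 / 177
= 1.2102

1.2102


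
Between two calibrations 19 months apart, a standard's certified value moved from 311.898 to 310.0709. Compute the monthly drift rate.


rate = (v2 - v1) / months
= (310.0709 - 311.898) / 19
= -1.8271 / 19
= -0.0962

-0.0962


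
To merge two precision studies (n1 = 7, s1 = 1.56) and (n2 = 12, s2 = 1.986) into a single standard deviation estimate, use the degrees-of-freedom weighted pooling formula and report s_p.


s_p = sqrt(((n1-1)*s1^2 + (n2-1)*s2^2) / (n1+n2-2))
numerator = (7-1)*1.56^2 + (12-1)*1.986^2 = 14.6016 + 43.386156 = 57.987756
denominator = 7 + 12 - 2 = 17
s_p^2 = 57.987756 / 17 = 3.4110445
s_p = sqrt(3.4110445) = 1.8469

1.8469


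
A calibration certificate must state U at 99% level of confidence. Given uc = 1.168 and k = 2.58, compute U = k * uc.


U = k * uc
U = 2.58 * 1.168
U = 3.0134

3.0134


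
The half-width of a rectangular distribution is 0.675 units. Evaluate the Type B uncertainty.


u_B = half_width / sqrt(3)
u_B = 0.675 / 1.7320508
u_B = 0.3897

0.3897


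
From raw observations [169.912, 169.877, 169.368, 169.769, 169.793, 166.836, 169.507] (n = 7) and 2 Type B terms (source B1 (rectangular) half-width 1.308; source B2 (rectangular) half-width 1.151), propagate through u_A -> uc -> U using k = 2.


mean = (169.912 + 169.877 + 169.368 + 169.769 + 169.793 + 166.836 + 169.507) / 7 = 169.2945714
s = sqrt(sum((x - mean)^2)/(n-1)) = 1.1021982
u_A = s / sqrt(n) = 1.1021982 / sqrt(7) = 0.41659176
u_B1 = 1.308 / sqrt(3) = 0.75517415
u_B2 = 1.151 / sqrt(3) = 0.66453016
uc = sqrt(0.41659176^2 + 0.75517415^2 + 0.66453016^2) = 1.0887778
U = k * uc = 2 * 1.0887778
U = 2.1776

2.1776


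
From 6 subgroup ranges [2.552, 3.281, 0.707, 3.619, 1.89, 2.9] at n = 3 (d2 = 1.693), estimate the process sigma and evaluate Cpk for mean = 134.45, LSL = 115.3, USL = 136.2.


R_bar = (2.552 + 3.281 + 0.707 + 3.619 + 1.89 + 2.9) / 6 = 2.4915
sigma = R_bar / d2 = 2.4915 / 1.693 = 1.471648
Cp = (USL - LSL)/(6*sigma) = (136.2 - 115.3)/(6*1.471648) = 2.3670
Cpu = (136.2 - 134.45)/(3*1.471648) = 0.3964
Cpl = (134.45 - 115.3)/(3*1.471648) = 4.3375
Cpk = min(Cpu, Cpl) = 0.3964

0.3964


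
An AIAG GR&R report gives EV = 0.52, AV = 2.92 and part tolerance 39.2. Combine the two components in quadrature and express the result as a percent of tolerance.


GRR = sqrt(EV^2 + AV^2) = sqrt(0.52^2 + 2.92^2) = 2.96594
%GRR = GRR / tol * 100 = 2.96594 / 39.2 * 100
%GRR = 7.5662

7.5662


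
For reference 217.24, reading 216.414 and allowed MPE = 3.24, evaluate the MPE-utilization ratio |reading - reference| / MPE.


e = indication - reference = 216.414 - 217.24 = -0.8260
|e| = 0.8260
ratio = |e| / MPE = 0.8260 / 3.24
ratio = 0.2549

0.2549


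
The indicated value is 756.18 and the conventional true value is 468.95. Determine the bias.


Systematic error = measured - true
= 756.18 - 468.95
= 287.2300

287.2300


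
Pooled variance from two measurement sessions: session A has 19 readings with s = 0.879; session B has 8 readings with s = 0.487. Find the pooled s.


s_p = sqrt(((n1-1)*s1^2 + (n2-1)*s2^2) / (n1+n2-2))
numerator = (19-1)*0.879^2 + (8-1)*0.487^2 = 13.907538 + 1.660183 = 15.567721
denominator = 19 + 8 - 2 = 25
s_p^2 = 15.567721 / 25 = 0.62270884
s_p = sqrt(0.62270884) = 0.7891

0.7891


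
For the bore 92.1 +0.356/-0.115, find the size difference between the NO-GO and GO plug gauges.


GO = nominal - lower_tol (smallest hole = maximum material condition)
GO = 92.1 - 0.115 = 91.985
NO-GO = nominal + upper_tol (largest hole = least material condition)
NO-GO = 92.1 + 0.356 = 92.456
spread = NO-GO - GO = 92.456 - 91.985 = 0.4710

0.4710


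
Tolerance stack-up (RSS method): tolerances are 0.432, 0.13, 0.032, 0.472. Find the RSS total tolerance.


RSS = sqrt(0.432^2 + 0.13^2 + 0.032^2 + 0.472^2)
= sqrt(0.427332)
= 0.6537

0.6537


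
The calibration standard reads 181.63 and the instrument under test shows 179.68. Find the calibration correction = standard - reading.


Correction = standard - reading
= 181.63 - 179.68
= 1.9500

1.9500


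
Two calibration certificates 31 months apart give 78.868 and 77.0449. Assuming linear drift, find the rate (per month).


rate = (v2 - v1) / months
= (77.0449 - 78.868) / 31
= -1.8231 / 31
= -0.0588

-0.0588


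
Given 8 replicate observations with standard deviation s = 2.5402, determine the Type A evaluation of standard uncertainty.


u_A = s / sqrt(n)
u_A = 2.5402 / sqrt(8)
u_A = 2.5402 / 2.8284271
u_A = 0.8981

0.8981


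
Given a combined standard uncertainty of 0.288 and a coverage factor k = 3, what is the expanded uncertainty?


U = k * uc
U = 3 * 0.288
U = 0.8640

0.8640


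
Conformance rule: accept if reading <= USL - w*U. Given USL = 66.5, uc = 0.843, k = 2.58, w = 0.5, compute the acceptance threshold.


U = k * uc = 2.58 * 0.843 = 2.17494
guard band g = w * U = 0.5 * 2.17494 = 1.08747
AL = USL - g = 66.5 - 1.08747
AL = 65.4125

65.4125


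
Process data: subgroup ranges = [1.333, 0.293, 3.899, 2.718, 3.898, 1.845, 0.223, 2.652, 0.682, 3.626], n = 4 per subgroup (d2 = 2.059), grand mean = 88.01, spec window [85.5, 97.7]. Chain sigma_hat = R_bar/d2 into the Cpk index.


R_bar = (1.333 + 0.293 + 3.899 + 2.718 + 3.898 + 1.845 + 0.223 + 2.652 + 0.682 + 3.626) / 10 = 2.1169
sigma = R_bar / d2 = 2.1169 / 2.059 = 1.0281204
Cp = (USL - LSL)/(6*sigma) = (97.7 - 85.5)/(6*1.0281204) = 1.9777
Cpu = (97.7 - 88.01)/(3*1.0281204) = 3.1417
Cpl = (88.01 - 85.5)/(3*1.0281204) = 0.8138
Cpk = min(Cpu, Cpl) = 0.8138

0.8138


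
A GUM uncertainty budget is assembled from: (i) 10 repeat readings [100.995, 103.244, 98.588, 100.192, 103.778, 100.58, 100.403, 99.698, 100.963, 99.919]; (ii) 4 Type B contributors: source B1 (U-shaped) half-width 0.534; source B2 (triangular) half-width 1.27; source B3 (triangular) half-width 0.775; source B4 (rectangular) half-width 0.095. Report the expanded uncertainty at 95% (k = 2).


mean = (100.995 + 103.244 + 98.588 + 100.192 + 103.778 + 100.58 + 100.403 + 99.698 + 100.963 + 99.919) / 10 = 100.836
s = sqrt(sum((x - mean)^2)/(n-1)) = 1.5759454
u_A = s / sqrt(n) = 1.5759454 / sqrt(10) = 0.49835769
u_B1 = 0.534 / sqrt(2) = 0.37759502
u_B2 = 1.27 / sqrt(6) = 0.51847533
u_B3 = 0.775 / sqrt(6) = 0.31639243
u_B4 = 0.095 / sqrt(3) = 0.054848276
uc = sqrt(0.49835769^2 + 0.37759502^2 + 0.51847533^2 + 0.31639243^2 + 0.054848276^2) = 0.8734229
U = k * uc = 2 * 0.8734229
U = 1.7468

1.7468


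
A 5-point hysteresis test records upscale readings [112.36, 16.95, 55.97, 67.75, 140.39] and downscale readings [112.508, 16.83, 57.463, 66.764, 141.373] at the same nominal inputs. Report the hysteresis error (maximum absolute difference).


|112.36 - 112.508| = 0.1480
|16.95 - 16.83| = 0.1200
|55.97 - 57.463| = 1.4930
|67.75 - 66.764| = 0.9860
|140.39 - 141.373| = 0.9830
hysteresis = max(diffs) = 1.4930

1.4930


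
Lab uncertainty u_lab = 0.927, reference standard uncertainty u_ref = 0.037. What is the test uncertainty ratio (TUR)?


TUR = u_lab / u_ref
= 0.927 / 0.037
= 25.0541

25.0541


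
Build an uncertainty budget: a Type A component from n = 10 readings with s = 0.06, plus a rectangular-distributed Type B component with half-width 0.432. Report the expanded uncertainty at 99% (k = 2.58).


u_A = s / sqrt(n) = 0.06 / sqrt(10) = 0.018973666
u_B = half_width / sqrt(3) = 0.432 / sqrt(3) = 0.24941532
uc = sqrt(u_A^2 + u_B^2) = sqrt(0.018973666^2 + 0.24941532^2) = 0.25013597
U = k * uc = 2.58 * 0.25013597
U = 0.6454

0.6454


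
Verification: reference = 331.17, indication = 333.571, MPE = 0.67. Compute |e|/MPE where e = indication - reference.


e = indication - reference = 333.571 - 331.17 = 2.4010
|e| = 2.4010
ratio = |e| / MPE = 2.4010 / 0.67
ratio = 3.5836

3.5836


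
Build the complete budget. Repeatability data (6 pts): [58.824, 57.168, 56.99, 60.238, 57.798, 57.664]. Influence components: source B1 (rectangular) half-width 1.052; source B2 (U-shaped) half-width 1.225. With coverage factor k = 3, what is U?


mean = (58.824 + 57.168 + 56.99 + 60.238 + 57.798 + 57.664) / 6 = 58.11366667
s = sqrt(sum((x - mean)^2)/(n-1)) = 1.2227938
u_A = s / sqrt(n) = 1.2227938 / sqrt(6) = 0.49920348
u_B1 = 1.052 / sqrt(3) = 0.60737248
u_B2 = 1.225 / sqrt(2) = 0.86620581
uc = sqrt(0.49920348^2 + 0.60737248^2 + 0.86620581^2) = 1.169794
U = k * uc = 3 * 1.169794
U = 3.5094

3.5094


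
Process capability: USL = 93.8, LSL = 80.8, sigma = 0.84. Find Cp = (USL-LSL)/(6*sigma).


Cp = (USL - LSL) / (6 * sigma)
= (93.8 - 80.8) / (6 * 0.84)
= 13.0000 / 5.0400
= 2.5794

2.5794


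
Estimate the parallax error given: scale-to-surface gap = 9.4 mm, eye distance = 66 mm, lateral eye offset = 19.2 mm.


error = h * offset / d
= 9.4 * 19.2 / 66
= 2.7345

2.7345


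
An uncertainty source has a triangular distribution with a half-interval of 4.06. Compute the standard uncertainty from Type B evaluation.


u_B = half_width / sqrt(6)
u_B = 4.06 / 2.4494897
u_B = 1.6575

1.6575


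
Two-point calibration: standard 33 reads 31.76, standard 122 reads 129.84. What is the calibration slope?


slope = (y2 - y1) / (x2 - x1)
= (129.84 - 31.76) / (122 - 33)
= 98.0800 / 89
= 1.1020

1.1020


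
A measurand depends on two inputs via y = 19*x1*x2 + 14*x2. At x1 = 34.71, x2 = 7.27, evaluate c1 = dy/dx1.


y = 19*x1*x2 + 14*x2
dy/dx1 = 19*x2
Evaluate at x2 = 7.27: c1 = 19 * 7.27
c1 = 138.1300

138.1300


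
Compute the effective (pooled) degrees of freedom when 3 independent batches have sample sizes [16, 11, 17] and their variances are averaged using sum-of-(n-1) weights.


nu = sum_i (n_i - 1)
nu = ((16 - 1) + (11 - 1) + (17 - 1))
nu = 15 + 10 + 16
nu = 41

41


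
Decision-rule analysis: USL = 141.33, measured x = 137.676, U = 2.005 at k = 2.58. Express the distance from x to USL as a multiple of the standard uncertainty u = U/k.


u = U / k = 2.005 / 2.58 = 0.77713178
margin = |USL - x| = |141.33 - 137.676| = 3.654
z = margin / u = 3.654 / 0.77713178
z = 4.7019

4.7019


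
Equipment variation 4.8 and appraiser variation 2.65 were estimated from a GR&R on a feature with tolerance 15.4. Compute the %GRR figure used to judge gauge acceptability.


GRR = sqrt(EV^2 + AV^2) = sqrt(4.8^2 + 2.65^2) = 5.482928
%GRR = GRR / tol * 100 = 5.482928 / 15.4 * 100
%GRR = 35.6034

35.6034


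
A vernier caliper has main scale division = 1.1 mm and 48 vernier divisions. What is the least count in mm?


LC = MSD / n_div
= 1.1 / 48
= 0.0229

0.0229


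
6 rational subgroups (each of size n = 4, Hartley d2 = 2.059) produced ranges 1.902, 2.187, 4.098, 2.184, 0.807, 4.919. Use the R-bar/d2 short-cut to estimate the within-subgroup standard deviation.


R_bar = (1.902 + 2.187 + 4.098 + 2.184 + 0.807 + 4.919) / 6
R_bar = 16.097 / 6 = 2.6828333
sigma_hat = R_bar / d2 = 2.6828333 / 2.059 = 1.3030

1.3030


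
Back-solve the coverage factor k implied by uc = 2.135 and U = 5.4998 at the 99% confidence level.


k = U / uc
k = 5.4998 / 2.135
k = 2.576

2.576


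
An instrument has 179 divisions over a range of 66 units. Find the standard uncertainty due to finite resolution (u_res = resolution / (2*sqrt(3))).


resolution = range / divisions
resolution = 66 / 179 = 0.36871508
u_res = resolution / (2*sqrt(3))
u_res = 0.36871508 / 3.4641016
u_res = 0.1064

0.1064


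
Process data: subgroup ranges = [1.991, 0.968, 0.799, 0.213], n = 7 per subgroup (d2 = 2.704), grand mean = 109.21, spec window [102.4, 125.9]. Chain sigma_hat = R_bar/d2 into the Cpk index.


R_bar = (1.991 + 0.968 + 0.799 + 0.213) / 4 = 0.99275
sigma = R_bar / d2 = 0.99275 / 2.704 = 0.36714127
Cp = (USL - LSL)/(6*sigma) = (125.9 - 102.4)/(6*0.36714127) = 10.6680
Cpu = (125.9 - 109.21)/(3*0.36714127) = 15.1531
Cpl = (109.21 - 102.4)/(3*0.36714127) = 6.1829
Cpk = min(Cpu, Cpl) = 6.1829

6.1829


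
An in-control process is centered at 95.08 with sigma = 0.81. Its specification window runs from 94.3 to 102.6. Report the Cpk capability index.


Cpu = (USL - mean) / (3*sigma) = (102.6 - 95.08) / (3*0.81) = 3.0947
Cpl = (mean - LSL) / (3*sigma) = (95.08 - 94.3) / (3*0.81) = 0.3210
Cpk = min(Cpu, Cpl) = 0.3210

0.3210


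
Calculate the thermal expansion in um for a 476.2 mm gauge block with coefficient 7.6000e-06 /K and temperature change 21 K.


dL = L * alpha * dT
= 476.2 * 7.6000e-06 * 21
= 0.0760015 mm
dL_um = 0.0760015 * 1000 = 76.0015 um

76.0015


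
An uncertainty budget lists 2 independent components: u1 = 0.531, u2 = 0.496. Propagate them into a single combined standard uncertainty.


uc = sqrt(0.531^2 + 0.496^2)
uc = sqrt(0.527977)
uc = 0.7266

0.7266


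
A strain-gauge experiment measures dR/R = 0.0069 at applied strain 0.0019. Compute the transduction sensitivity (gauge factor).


GF = (dR/R) / epsilon
= 0.0069 / 0.0019
= 3.6316

3.6316


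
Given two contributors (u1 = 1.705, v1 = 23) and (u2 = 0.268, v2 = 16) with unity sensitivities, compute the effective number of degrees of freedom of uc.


uc = sqrt(u1^2 + u2^2) = sqrt(1.705^2 + 0.268^2) = 1.7259342
v_eff = uc^4 / (u1^4/v1 + u2^4/v2)
= 1.7259342^4 / (1.705^4/23 + 0.268^4/16)
= 8.8735405 / 0.36774826
v_eff = 24.1294

24.1294


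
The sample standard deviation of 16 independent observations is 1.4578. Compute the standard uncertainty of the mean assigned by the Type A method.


u_A = s / sqrt(n)
u_A = 1.4578 / sqrt(16)
u_A = 1.4578 / 4
u_A = 0.3644

0.3644


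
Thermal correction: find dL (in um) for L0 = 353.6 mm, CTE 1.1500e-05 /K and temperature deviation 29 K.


dL = L * alpha * dT
= 353.6 * 1.1500e-05 * 29
= 0.1179256 mm
dL_um = 0.1179256 * 1000 = 117.9256 um

117.9256


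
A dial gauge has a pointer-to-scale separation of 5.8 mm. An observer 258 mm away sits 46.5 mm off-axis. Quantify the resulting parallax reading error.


error = h * offset / d
= 5.8 * 46.5 / 258
= 1.0453

1.0453


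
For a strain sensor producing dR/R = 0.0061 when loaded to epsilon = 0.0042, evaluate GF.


GF = (dR/R) / epsilon
= 0.0061 / 0.0042
= 1.4524

1.4524


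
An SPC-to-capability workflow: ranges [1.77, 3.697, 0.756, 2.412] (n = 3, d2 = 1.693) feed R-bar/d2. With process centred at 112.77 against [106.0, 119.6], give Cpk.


R_bar = (1.77 + 3.697 + 0.756 + 2.412) / 4 = 2.15875
sigma = R_bar / d2 = 2.15875 / 1.693 = 1.2751034
Cp = (USL - LSL)/(6*sigma) = (119.6 - 106.0)/(6*1.2751034) = 1.7776
Cpu = (119.6 - 112.77)/(3*1.2751034) = 1.7855
Cpl = (112.77 - 106.0)/(3*1.2751034) = 1.7698
Cpk = min(Cpu, Cpl) = 1.7698

1.7698


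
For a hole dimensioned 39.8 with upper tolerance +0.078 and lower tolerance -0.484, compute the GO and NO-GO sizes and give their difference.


GO = nominal - lower_tol (smallest hole = maximum material condition)
GO = 39.8 - 0.484 = 39.316
NO-GO = nominal + upper_tol (largest hole = least material condition)
NO-GO = 39.8 + 0.078 = 39.878
spread = NO-GO - GO = 39.878 - 39.316 = 0.5620

0.5620


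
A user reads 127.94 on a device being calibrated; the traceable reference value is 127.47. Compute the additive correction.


Correction = standard - reading
= 127.47 - 127.94
= -0.4700

-0.4700


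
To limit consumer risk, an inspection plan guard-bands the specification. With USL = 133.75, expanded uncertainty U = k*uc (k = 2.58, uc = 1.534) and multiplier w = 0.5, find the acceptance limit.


U = k * uc = 2.58 * 1.534 = 3.95772
guard band g = w * U = 0.5 * 3.95772 = 1.97886
AL = USL - g = 133.75 - 1.97886
AL = 131.7711

131.7711


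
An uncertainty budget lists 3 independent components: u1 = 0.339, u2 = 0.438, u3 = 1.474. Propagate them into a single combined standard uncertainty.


uc = sqrt(0.339^2 + 0.438^2 + 1.474^2)
uc = sqrt(2.479441)
uc = 1.5746

1.5746


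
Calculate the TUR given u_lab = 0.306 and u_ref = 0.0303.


TUR = u_lab / u_ref
= 0.306 / 0.0303
= 10.0990

10.0990


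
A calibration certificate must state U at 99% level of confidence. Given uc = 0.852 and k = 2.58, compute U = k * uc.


U = k * uc
U = 2.58 * 0.852
U = 2.1982

2.1982


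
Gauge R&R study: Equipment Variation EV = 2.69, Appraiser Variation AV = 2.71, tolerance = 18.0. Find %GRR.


GRR = sqrt(EV^2 + AV^2) = sqrt(2.69^2 + 2.71^2) = 3.8184028
%GRR = GRR / tol * 100 = 3.8184028 / 18.0 * 100
%GRR = 21.2133

21.2133


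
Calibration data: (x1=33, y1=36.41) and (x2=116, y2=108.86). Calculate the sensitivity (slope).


slope = (y2 - y1) / (x2 - x1)
= (108.86 - 36.41) / (116 - 33)
= 72.4500 / 83
= 0.8729

0.8729


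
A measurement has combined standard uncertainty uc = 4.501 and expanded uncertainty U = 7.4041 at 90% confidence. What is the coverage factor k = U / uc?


k = U / uc
k = 7.4041 / 4.501
k = 1.645

1.645


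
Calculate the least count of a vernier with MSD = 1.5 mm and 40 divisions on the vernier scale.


LC = MSD / n_div
= 1.5 / 40
= 0.0375

0.0375


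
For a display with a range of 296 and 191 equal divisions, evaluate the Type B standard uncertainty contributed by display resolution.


resolution = range / divisions
resolution = 296 / 191 = 1.5497382
u_res = resolution / (2*sqrt(3))
u_res = 1.5497382 / 3.4641016
u_res = 0.4474

0.4474


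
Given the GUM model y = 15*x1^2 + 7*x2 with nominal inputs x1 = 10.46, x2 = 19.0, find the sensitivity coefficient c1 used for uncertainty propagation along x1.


y = 15*x1^2 + 7*x2
dy/dx1 = 2*15*x1
Evaluate at x1 = 10.46: c1 = 30 * 10.46
c1 = 313.8000

313.8000


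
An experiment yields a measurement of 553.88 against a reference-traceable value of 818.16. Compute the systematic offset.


Systematic error = measured - true
= 553.88 - 818.16
= -264.2800

-264.2800


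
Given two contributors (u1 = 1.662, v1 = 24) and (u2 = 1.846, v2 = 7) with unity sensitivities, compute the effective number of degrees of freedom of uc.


uc = sqrt(u1^2 + u2^2) = sqrt(1.662^2 + 1.846^2) = 2.4839404
v_eff = uc^4 / (u1^4/v1 + u2^4/v2)
= 2.4839404^4 / (1.662^4/24 + 1.846^4/7)
= 38.068405 / 1.9768489
v_eff = 19.2571

19.2571


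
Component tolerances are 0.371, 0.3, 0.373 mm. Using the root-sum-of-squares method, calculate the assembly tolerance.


RSS = sqrt(0.371^2 + 0.3^2 + 0.373^2)
= sqrt(0.36677)
= 0.6056

0.6056


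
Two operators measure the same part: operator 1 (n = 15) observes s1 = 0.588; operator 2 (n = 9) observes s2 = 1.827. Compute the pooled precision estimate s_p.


s_p = sqrt(((n1-1)*s1^2 + (n2-1)*s2^2) / (n1+n2-2))
numerator = (15-1)*0.588^2 + (9-1)*1.827^2 = 4.840416 + 26.703432 = 31.543848
denominator = 15 + 9 - 2 = 22
s_p^2 = 31.543848 / 22 = 1.4338113
s_p = sqrt(1.4338113) = 1.1974

1.1974


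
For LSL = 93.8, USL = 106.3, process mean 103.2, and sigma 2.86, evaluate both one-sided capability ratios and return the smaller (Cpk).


Cpu = (USL - mean) / (3*sigma) = (106.3 - 103.2) / (3*2.86) = 0.3613
Cpl = (mean - LSL) / (3*sigma) = (103.2 - 93.8) / (3*2.86) = 1.0956
Cpk = min(Cpu, Cpl) = 0.3613

0.3613


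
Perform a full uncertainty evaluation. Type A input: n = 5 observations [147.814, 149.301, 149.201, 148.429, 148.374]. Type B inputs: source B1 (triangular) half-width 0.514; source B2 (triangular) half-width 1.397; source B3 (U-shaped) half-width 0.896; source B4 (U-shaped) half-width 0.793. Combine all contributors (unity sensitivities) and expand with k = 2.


mean = (147.814 + 149.301 + 149.201 + 148.429 + 148.374) / 5 = 148.6238
s = sqrt(sum((x - mean)^2)/(n-1)) = 0.62206969
u_A = s / sqrt(n) = 0.62206969 / sqrt(5) = 0.27819802
u_B1 = 0.514 / sqrt(6) = 0.20983962
u_B2 = 1.397 / sqrt(6) = 0.57032286
u_B3 = 0.896 / sqrt(2) = 0.63356768
u_B4 = 0.793 / sqrt(2) = 0.56073568
uc = sqrt(0.27819802^2 + 0.20983962^2 + 0.57032286^2 + 0.63356768^2 + 0.56073568^2) = 1.0782057
U = k * uc = 2 * 1.0782057
U = 2.1564

2.1564


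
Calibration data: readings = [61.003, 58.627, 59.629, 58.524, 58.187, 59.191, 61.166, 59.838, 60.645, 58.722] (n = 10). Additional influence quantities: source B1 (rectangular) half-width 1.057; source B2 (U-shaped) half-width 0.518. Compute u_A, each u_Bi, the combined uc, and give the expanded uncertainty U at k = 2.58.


mean = (61.003 + 58.627 + 59.629 + 58.524 + 58.187 + 59.191 + 61.166 + 59.838 + 60.645 + 58.722) / 10 = 59.5532
s = sqrt(sum((x - mean)^2)/(n-1)) = 1.0846203
u_A = s / sqrt(n) = 1.0846203 / sqrt(10) = 0.34298705
u_B1 = 1.057 / sqrt(3) = 0.61025923
u_B2 = 0.518 / sqrt(2) = 0.36628131
uc = sqrt(0.34298705^2 + 0.61025923^2 + 0.36628131^2) = 0.79007496
U = k * uc = 2.58 * 0.79007496
U = 2.0384

2.0384


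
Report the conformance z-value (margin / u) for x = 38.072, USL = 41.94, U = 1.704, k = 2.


u = U / k = 1.704 / 2 = 0.852
margin = |USL - x| = |41.94 - 38.072| = 3.868
z = margin / u = 3.868 / 0.852
z = 4.5399

4.5399


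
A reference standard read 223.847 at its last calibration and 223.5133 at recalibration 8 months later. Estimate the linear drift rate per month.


rate = (v2 - v1) / months
= (223.5133 - 223.847) / 8
= -0.3337 / 8
= -0.0417

-0.0417


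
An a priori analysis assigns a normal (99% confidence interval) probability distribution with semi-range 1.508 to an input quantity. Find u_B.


u_B = half_width / 2.576
u_B = 1.508 / 2.576
u_B = 0.5854

0.5854


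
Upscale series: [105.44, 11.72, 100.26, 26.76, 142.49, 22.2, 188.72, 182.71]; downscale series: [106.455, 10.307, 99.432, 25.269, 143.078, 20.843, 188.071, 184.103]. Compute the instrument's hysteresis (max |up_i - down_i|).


|105.44 - 106.455| = 1.0150
|11.72 - 10.307| = 1.4130
|100.26 - 99.432| = 0.8280
|26.76 - 25.269| = 1.4910
|142.49 - 143.078| = 0.5880
|22.2 - 20.843| = 1.3570
|188.72 - 188.071| = 0.6490
|182.71 - 184.103| = 1.3930
hysteresis = max(diffs) = 1.4910

1.4910


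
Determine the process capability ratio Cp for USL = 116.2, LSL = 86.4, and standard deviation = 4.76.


Cp = (USL - LSL) / (6 * sigma)
= (116.2 - 86.4) / (6 * 4.76)
= 29.8000 / 28.5600
= 1.0434

1.0434


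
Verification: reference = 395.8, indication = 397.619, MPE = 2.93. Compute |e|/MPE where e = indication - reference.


e = indication - reference = 397.619 - 395.8 = 1.8190
|e| = 1.8190
ratio = |e| / MPE = 1.8190 / 2.93
ratio = 0.6208

0.6208


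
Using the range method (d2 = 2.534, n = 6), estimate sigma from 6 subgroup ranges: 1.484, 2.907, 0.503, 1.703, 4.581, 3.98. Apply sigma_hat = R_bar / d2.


R_bar = (1.484 + 2.907 + 0.503 + 1.703 + 4.581 + 3.98) / 6
R_bar = 15.158 / 6 = 2.5263333
sigma_hat = R_bar / d2 = 2.5263333 / 2.534 = 0.9970

0.9970


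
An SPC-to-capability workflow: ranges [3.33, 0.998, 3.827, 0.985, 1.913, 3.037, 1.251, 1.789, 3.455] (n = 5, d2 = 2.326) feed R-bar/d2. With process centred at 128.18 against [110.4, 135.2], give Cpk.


R_bar = (3.33 + 0.998 + 3.827 + 0.985 + 1.913 + 3.037 + 1.251 + 1.789 + 3.455) / 9 = 2.2872222
sigma = R_bar / d2 = 2.2872222 / 2.326 = 0.98332855
Cp = (USL - LSL)/(6*sigma) = (135.2 - 110.4)/(6*0.98332855) = 4.2034
Cpu = (135.2 - 128.18)/(3*0.98332855) = 2.3797
Cpl = (128.18 - 110.4)/(3*0.98332855) = 6.0271
Cpk = min(Cpu, Cpl) = 2.3797

2.3797


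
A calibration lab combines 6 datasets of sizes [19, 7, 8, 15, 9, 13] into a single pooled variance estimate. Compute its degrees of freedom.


nu = sum_i (n_i - 1)
nu = ((19 - 1) + (7 - 1) + (8 - 1) + (15 - 1) + (9 - 1) + (13 - 1))
nu = 18 + 6 + 7 + 14 + 8 + 12
nu = 65

65


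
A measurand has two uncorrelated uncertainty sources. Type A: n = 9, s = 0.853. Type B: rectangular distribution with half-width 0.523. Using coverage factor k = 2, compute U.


u_A = s / sqrt(n) = 0.853 / sqrt(9) = 0.28433333
u_B = half_width / sqrt(3) = 0.523 / sqrt(3) = 0.30195419
uc = sqrt(u_A^2 + u_B^2) = sqrt(0.28433333^2 + 0.30195419^2) = 0.41475508
U = k * uc = 2 * 0.41475508
U = 0.8295

0.8295


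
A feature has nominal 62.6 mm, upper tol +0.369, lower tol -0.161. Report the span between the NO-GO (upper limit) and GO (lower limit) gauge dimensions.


GO = nominal - lower_tol (smallest hole = maximum material condition)
GO = 62.6 - 0.161 = 62.439
NO-GO = nominal + upper_tol (largest hole = least material condition)
NO-GO = 62.6 + 0.369 = 62.969
spread = NO-GO - GO = 62.969 - 62.439 = 0.5300

0.5300


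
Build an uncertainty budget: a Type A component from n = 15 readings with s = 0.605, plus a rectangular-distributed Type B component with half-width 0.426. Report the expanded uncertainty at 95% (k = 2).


u_A = s / sqrt(n) = 0.605 / sqrt(15) = 0.15621033
u_B = half_width / sqrt(3) = 0.426 / sqrt(3) = 0.24595121
uc = sqrt(u_A^2 + u_B^2) = sqrt(0.15621033^2 + 0.24595121^2) = 0.29136517
U = k * uc = 2 * 0.29136517
U = 0.5827

0.5827


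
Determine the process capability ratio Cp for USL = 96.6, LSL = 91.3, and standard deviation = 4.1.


Cp = (USL - LSL) / (6 * sigma)
= (96.6 - 91.3) / (6 * 4.1)
= 5.3000 / 24.6000
= 0.2154

0.2154


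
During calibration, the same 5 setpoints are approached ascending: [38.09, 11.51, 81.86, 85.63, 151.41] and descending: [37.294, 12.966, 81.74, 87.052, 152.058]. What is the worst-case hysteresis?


|38.09 - 37.294| = 0.7960
|11.51 - 12.966| = 1.4560
|81.86 - 81.74| = 0.1200
|85.63 - 87.052| = 1.4220
|151.41 - 152.058| = 0.6480
hysteresis = max(diffs) = 1.4560

1.4560


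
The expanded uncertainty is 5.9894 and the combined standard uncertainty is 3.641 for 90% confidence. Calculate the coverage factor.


k = U / uc
k = 5.9894 / 3.641
k = 1.645

1.645


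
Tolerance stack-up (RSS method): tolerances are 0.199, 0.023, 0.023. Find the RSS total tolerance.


RSS = sqrt(0.199^2 + 0.023^2 + 0.023^2)
= sqrt(0.040659)
= 0.2016

0.2016


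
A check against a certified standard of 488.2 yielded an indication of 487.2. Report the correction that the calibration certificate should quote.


Correction = standard - reading
= 488.2 - 487.2
= 1.0000

1.0000


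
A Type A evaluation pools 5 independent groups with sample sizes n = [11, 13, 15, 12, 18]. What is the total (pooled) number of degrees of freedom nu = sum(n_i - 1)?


nu = sum_i (n_i - 1)
nu = ((11 - 1) + (13 - 1) + (15 - 1) + (12 - 1) + (18 - 1))
nu = 10 + 12 + 14 + 11 + 17
nu = 64

64


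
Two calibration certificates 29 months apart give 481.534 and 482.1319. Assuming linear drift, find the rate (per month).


rate = (v2 - v1) / months
= (482.1319 - 481.534) / 29
= 0.5979 / 29
= 0.0206

0.0206


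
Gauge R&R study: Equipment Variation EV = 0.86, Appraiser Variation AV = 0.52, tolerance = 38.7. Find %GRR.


GRR = sqrt(EV^2 + AV^2) = sqrt(0.86^2 + 0.52^2) = 1.0049876
%GRR = GRR / tol * 100 = 1.0049876 / 38.7 * 100
%GRR = 2.5969

2.5969


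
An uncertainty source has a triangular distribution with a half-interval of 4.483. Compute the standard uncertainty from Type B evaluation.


u_B = half_width / sqrt(6)
u_B = 4.483 / 2.4494897
u_B = 1.8302

1.8302


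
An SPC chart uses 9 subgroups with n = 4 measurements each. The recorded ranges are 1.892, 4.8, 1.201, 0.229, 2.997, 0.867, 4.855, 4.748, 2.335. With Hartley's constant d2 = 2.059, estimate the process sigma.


R_bar = (1.892 + 4.8 + 1.201 + 0.229 + 2.997 + 0.867 + 4.855 + 4.748 + 2.335) / 9
R_bar = 23.924 / 9 = 2.6582222
sigma_hat = R_bar / d2 = 2.6582222 / 2.059 = 1.2910

1.2910


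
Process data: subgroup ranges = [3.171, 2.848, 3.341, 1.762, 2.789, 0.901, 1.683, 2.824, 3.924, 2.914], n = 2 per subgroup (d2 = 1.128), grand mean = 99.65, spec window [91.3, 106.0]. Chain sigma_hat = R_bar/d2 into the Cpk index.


R_bar = (3.171 + 2.848 + 3.341 + 1.762 + 2.789 + 0.901 + 1.683 + 2.824 + 3.924 + 2.914) / 10 = 2.6157
sigma = R_bar / d2 = 2.6157 / 1.128 = 2.318883
Cp = (USL - LSL)/(6*sigma) = (106.0 - 91.3)/(6*2.318883) = 1.0565
Cpu = (106.0 - 99.65)/(3*2.318883) = 0.9128
Cpl = (99.65 - 91.3)/(3*2.318883) = 1.2003
Cpk = min(Cpu, Cpl) = 0.9128

0.9128


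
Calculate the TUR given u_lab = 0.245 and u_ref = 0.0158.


TUR = u_lab / u_ref
= 0.245 / 0.0158
= 15.5063

15.5063


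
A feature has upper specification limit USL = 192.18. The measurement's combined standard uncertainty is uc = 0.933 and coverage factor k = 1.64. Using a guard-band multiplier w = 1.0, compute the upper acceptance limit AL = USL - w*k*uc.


U = k * uc = 1.64 * 0.933 = 1.53012
guard band g = w * U = 1.0 * 1.53012 = 1.53012
AL = USL - g = 192.18 - 1.53012
AL = 190.6499

190.6499


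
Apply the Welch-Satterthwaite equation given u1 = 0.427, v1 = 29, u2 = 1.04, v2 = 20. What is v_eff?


uc = sqrt(u1^2 + u2^2) = sqrt(0.427^2 + 1.04^2) = 1.124246
v_eff = uc^4 / (u1^4/v1 + u2^4/v2)
= 1.124246^4 / (0.427^4/29 + 1.04^4/20)
= 1.5975167 / 0.059639268
v_eff = 26.7863

26.7863


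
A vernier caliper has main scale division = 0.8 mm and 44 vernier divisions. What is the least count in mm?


LC = MSD / n_div
= 0.8 / 44
= 0.0182

0.0182


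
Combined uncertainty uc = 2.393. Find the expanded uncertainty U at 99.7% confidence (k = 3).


U = k * uc
U = 3 * 2.393
U = 7.1790

7.1790


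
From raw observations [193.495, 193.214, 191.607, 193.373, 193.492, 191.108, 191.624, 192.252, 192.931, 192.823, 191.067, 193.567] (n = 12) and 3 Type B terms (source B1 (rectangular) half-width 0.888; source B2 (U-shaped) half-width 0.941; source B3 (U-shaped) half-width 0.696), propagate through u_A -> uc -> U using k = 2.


mean = (193.495 + 193.214 + 191.607 + 193.373 + 193.492 + 191.108 + 191.624 + 192.252 + 192.931 + 192.823 + 191.067 + 193.567) / 12 = 192.5460833
s = sqrt(sum((x - mean)^2)/(n-1)) = 0.96608822
u_A = s / sqrt(n) = 0.96608822 / sqrt(12) = 0.27888565
u_B1 = 0.888 / sqrt(3) = 0.51268704
u_B2 = 0.941 / sqrt(2) = 0.66538748
u_B3 = 0.696 / sqrt(2) = 0.49214632
uc = sqrt(0.27888565^2 + 0.51268704^2 + 0.66538748^2 + 0.49214632^2) = 1.0127061
U = k * uc = 2 * 1.0127061
U = 2.0254

2.0254


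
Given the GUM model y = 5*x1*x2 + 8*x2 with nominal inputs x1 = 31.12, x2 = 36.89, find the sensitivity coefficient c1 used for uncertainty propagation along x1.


y = 5*x1*x2 + 8*x2
dy/dx1 = 5*x2
Evaluate at x2 = 36.89: c1 = 5 * 36.89
c1 = 184.4500

184.4500


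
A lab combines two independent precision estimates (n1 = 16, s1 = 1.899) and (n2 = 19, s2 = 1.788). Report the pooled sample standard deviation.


s_p = sqrt(((n1-1)*s1^2 + (n2-1)*s2^2) / (n1+n2-2))
numerator = (16-1)*1.899^2 + (19-1)*1.788^2 = 54.093015 + 57.544992 = 111.63801
denominator = 16 + 19 - 2 = 33
s_p^2 = 111.63801 / 33 = 3.38297
s_p = sqrt(3.38297) = 1.8393

1.8393


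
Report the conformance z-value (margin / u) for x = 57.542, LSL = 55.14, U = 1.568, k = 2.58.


u = U / k = 1.568 / 2.58 = 0.60775194
margin = |LSL - x| = |55.14 - 57.542| = 2.402
z = margin / u = 2.402 / 0.60775194
z = 3.9523

3.9523


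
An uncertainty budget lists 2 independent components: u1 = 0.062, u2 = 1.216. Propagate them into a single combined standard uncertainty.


uc = sqrt(0.062^2 + 1.216^2)
uc = sqrt(1.4825)
uc = 1.2176

1.2176


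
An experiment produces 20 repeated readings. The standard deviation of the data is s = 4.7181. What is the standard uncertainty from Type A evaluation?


u_A = s / sqrt(n)
u_A = 4.7181 / sqrt(20)
u_A = 4.7181 / 4.472136
u_A = 1.0550

1.0550


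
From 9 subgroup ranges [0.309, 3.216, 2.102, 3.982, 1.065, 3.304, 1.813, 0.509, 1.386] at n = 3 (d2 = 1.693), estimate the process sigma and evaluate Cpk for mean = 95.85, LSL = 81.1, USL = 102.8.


R_bar = (0.309 + 3.216 + 2.102 + 3.982 + 1.065 + 3.304 + 1.813 + 0.509 + 1.386) / 9 = 1.9651111
sigma = R_bar / d2 = 1.9651111 / 1.693 = 1.1607272
Cp = (USL - LSL)/(6*sigma) = (102.8 - 81.1)/(6*1.1607272) = 3.1159
Cpu = (102.8 - 95.85)/(3*1.1607272) = 1.9959
Cpl = (95.85 - 81.1)/(3*1.1607272) = 4.2359
Cpk = min(Cpu, Cpl) = 1.9959

1.9959


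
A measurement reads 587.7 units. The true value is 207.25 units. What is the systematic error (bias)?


Systematic error = measured - true
= 587.7 - 207.25
= 380.4500

380.4500


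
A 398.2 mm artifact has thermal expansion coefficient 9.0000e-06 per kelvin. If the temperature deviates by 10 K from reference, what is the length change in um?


dL = L * alpha * dT
= 398.2 * 9.0000e-06 * 10
= 0.0358380 mm
dL_um = 0.0358380 * 1000 = 35.8380 um

35.8380
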